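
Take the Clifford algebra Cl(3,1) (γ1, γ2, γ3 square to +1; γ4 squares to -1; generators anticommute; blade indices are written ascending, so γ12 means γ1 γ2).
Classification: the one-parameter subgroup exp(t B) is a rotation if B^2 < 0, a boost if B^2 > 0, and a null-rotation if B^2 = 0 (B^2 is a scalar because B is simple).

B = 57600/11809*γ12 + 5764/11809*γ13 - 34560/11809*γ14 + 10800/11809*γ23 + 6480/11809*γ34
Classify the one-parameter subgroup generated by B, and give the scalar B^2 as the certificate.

B^2 term by term: the squares give (57600/11809)^2*(γ12)^2 + (5764/11809)^2*(γ13)^2 + (-34560/11809)^2*(γ14)^2 + (10800/11809)^2*(γ23)^2 + (6480/11809)^2*(γ34)^2 = 3317760000/139452481*(-1) + 33223696/139452481*(-1) + 1194393600/139452481*(+1) + 116640000/139452481*(-1) + 41990400/139452481*(+1) = -16 (each basis 2-blade squares to minus the product of its generators' squares); cross terms between blades sharing an index anticommute and cancel; the commuting (index-disjoint) pairs give grade-4 terms 2*c*c'*(blade product), which cancel blade by blade — γ1234: 746496000/139452481 - 746496000/139452481 = 0 — confirming B is simple. So B^2 = -16.
Answer: rotation, certificate B^2 = -16. One invariant decides it: the square -16 survives every conjugation, and its sign is exactly the classification.


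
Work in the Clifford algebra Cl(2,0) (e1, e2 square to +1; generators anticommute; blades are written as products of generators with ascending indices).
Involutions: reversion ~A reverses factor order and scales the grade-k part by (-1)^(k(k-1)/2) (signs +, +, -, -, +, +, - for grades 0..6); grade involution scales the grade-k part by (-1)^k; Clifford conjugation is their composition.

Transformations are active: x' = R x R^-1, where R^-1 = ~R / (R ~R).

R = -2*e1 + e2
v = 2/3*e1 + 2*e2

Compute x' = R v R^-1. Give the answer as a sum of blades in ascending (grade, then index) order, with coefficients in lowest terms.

~R = -2*e1 + e2, and R ~R = 5, so R^-1 = ~R / (5).
R v = 2/3 - 14/3*e1 e2
Answer: -6/5*e1 - 26/15*e2


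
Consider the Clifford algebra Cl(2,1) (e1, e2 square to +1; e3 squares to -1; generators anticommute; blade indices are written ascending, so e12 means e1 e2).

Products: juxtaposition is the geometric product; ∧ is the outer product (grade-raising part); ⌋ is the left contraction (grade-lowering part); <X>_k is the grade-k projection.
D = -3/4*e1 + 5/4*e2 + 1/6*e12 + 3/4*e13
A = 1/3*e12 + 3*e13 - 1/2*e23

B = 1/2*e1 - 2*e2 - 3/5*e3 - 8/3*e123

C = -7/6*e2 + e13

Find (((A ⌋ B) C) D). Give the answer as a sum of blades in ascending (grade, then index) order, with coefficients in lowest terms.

step 1: 4/3*e1 + 8*e2 + 8/9*e3
step 2: -28/3 + 8/9*e1 + 4/3*e3 - 14/9*e12 + 28/27*e23 - 8*e123
step 3: -11/27 + 109/18*e1 - 361/54*e2 + 19/27*e3 - 11/9*e12 + 310/81*e13 + 11/2*e23 - 5/9*e123
Answer: -11/27 + 109/18*e1 - 361/54*e2 + 19/27*e3 - 11/9*e12 + 310/81*e13 + 11/2*e23 - 5/9*e123


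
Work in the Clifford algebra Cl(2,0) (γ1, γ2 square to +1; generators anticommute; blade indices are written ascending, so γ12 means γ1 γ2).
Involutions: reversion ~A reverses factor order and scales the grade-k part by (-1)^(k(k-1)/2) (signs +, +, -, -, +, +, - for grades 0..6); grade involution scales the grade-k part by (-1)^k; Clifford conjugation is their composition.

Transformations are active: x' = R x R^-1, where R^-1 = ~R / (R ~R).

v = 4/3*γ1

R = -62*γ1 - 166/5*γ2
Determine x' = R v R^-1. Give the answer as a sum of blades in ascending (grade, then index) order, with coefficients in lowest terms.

~R = -62*γ1 - 166/5*γ2, and R ~R = 123656/25, so R^-1 = ~R / (123656/25).
R v = -248/3 + 664/15*γ12
Answer: 11424/15457*γ1 + 51460/46371*γ2


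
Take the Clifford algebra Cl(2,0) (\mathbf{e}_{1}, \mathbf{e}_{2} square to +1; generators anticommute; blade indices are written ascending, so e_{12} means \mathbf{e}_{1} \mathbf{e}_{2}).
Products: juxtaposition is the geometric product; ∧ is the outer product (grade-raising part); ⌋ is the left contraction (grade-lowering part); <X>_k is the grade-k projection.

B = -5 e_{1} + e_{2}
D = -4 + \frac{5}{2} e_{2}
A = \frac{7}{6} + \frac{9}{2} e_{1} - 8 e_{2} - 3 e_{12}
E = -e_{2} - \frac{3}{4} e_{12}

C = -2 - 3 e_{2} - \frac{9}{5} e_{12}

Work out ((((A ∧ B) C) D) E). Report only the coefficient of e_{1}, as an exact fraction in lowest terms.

step 1: -\frac{35}{6} e_{1} + \frac{7}{6} e_{2} - \frac{71}{2} e_{12}
step 2: -\frac{337}{5} + \frac{1804}{15} e_{1} + \frac{49}{6} e_{2} + \frac{177}{2} e_{12}
step 3: \frac{17401}{60} - \frac{15589}{60} e_{1} - \frac{1207}{6} e_{2} - \frac{160}{3} e_{12}
step 4: \frac{967}{6} - \frac{2341}{24} e_{1} - \frac{22837}{240} e_{2} + \frac{10153}{240} e_{12}
Answer: -\frac{2341}{24}


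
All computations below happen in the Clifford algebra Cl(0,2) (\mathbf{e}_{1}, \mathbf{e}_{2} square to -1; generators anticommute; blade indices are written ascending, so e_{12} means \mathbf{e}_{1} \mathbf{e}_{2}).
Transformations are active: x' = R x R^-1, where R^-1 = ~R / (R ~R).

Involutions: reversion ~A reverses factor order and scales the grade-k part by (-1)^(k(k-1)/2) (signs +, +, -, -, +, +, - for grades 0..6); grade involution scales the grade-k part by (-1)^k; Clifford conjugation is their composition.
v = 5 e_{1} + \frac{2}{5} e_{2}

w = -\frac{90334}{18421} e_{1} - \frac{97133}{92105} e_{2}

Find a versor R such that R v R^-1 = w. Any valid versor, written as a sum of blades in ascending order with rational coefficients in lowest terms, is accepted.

Reasoning: v^2 = w^2 = -\frac{629}{25} since conjugation preserves the quadratic form; R = v + w = \frac{1771}{18421} e_{1} - \frac{60291}{92105} e_{2} is then valid when invertible, keeping its own part and reversing (v - w)/2.
Answer: \frac{1771}{18421} e_{1} - \frac{60291}{92105} e_{2}


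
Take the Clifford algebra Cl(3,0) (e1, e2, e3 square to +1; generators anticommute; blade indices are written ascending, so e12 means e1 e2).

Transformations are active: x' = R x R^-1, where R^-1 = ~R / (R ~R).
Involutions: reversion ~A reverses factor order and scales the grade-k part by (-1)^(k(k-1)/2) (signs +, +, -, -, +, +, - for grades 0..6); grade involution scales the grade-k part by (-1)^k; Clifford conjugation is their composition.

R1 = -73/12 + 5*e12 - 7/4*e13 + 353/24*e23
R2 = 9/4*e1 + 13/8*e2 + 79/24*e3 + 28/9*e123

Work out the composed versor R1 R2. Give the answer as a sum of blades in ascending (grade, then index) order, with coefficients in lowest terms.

Distribute over the terms of R1 (each basis-blade product reordered to ascending indices, repeated generators contracted through their squares):
(-73/12) R2 = -219/16*e1 - 949/96*e2 - 5767/288*e3 - 511/27*e123
(5*e12) R2 = 65/8*e1 - 45/4*e2 - 140/9*e3 + 395/24*e123
(-7/4*e13) R2 = -553/96*e1 - 49/9*e2 + 63/16*e3 + 91/32*e123
(353/24*e23) R2 = -2471/54*e1 + 27887/576*e2 - 4589/192*e3 + 1059/32*e123
Summing the partial products and collecting blades:
Answer: -49319/864*e1 + 12577/576*e2 - 31993/576*e3 + 14459/432*e123


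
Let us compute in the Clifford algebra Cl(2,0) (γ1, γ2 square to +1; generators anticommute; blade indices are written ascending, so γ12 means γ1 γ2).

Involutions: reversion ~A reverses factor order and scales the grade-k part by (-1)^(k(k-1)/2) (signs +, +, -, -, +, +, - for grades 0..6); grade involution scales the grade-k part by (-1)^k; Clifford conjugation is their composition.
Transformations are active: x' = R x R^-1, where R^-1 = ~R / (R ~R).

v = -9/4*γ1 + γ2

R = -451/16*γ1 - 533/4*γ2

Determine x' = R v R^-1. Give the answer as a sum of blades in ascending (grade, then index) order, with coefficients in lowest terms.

~R = -451/16*γ1 - 533/4*γ2, and R ~R = 4748825/256, so R^-1 = ~R / (4748825/256).
R v = -4469/64 - 328*γ12
Answer: 27823/11300*γ1 + 9/2825*γ2


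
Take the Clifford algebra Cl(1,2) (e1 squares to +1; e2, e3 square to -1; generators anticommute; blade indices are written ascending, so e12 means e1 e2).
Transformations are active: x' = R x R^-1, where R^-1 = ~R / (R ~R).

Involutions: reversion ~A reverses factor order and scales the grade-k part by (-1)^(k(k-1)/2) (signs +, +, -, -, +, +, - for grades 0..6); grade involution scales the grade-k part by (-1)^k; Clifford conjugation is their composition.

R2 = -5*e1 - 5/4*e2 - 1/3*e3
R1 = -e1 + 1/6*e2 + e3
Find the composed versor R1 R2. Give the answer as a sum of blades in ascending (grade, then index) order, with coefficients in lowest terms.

Distribute over the terms of R1 (each basis-blade product reordered to ascending indices, repeated generators contracted through their squares):
(-e1) R2 = 5 + 5/4*e12 + 1/3*e13
(1/6*e2) R2 = 5/24 + 5/6*e12 - 1/18*e23
(e3) R2 = 1/3 + 5*e13 + 5/4*e23
Summing the partial products and collecting blades:
Answer: 133/24 + 25/12*e12 + 16/3*e13 + 43/36*e23


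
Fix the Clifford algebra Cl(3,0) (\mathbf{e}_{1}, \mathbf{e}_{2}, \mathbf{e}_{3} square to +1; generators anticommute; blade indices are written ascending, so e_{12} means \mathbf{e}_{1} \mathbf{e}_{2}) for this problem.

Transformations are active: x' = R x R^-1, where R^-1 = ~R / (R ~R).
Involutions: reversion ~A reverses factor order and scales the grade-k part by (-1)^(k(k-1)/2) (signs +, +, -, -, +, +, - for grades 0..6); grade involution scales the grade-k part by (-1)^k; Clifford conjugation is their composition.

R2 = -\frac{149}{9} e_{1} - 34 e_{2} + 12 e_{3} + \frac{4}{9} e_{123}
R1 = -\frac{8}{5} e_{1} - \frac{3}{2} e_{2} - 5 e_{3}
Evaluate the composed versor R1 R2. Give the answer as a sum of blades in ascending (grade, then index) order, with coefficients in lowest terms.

Distribute over the terms of R1 (each basis-blade product reordered to ascending indices, repeated generators contracted through their squares):
(-\frac{8}{5} e_{1}) R2 = \frac{1192}{45} + \frac{272}{5} e_{12} - \frac{96}{5} e_{13} - \frac{32}{45} e_{23}
(-\frac{3}{2} e_{2}) R2 = 51 - \frac{149}{6} e_{12} + \frac{2}{3} e_{13} - 18 e_{23}
(-5 e_{3}) R2 = -60 - \frac{20}{9} e_{12} - \frac{745}{9} e_{13} - 170 e_{23}
Summing the partial products and collecting blades:
Answer: \frac{787}{45} + \frac{2461}{90} e_{12} - \frac{4559}{45} e_{13} - \frac{8492}{45} e_{23}


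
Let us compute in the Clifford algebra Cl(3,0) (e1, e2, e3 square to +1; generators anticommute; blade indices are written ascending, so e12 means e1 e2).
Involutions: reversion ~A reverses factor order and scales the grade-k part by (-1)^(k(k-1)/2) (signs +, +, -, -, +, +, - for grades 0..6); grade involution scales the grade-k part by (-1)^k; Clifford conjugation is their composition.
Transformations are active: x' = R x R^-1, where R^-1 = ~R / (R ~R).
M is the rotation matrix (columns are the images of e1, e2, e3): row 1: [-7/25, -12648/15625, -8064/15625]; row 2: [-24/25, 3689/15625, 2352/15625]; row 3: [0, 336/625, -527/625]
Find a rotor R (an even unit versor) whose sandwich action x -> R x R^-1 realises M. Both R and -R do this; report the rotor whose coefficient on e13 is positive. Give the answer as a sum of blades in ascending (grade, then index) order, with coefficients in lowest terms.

Method: write R = a + b12*e12 + b13*e13 + b23*e23 with a^2 + b12^2 + b13^2 + b23^2 = 1 (so R^-1 = ~R). Expanding the columns R e_j ~R gives tr M = 4a^2 - 1 and, from the antisymmetric part, M21 - M12 = -4a*b12, M13 - M31 = 4a*b13, M32 - M23 = -4a*b23.
Here tr M = -13861/15625, so a^2 = (1 + tr M)/4 = 441/15625 and a = ±21/125. Taking a = 21/125: M21 - M12 = -2352/15625, M13 - M31 = -8064/15625, M32 - M23 = 6048/15625, giving b12 = 28/125, b13 = -96/125, b23 = -72/125, i.e. R = 21/125 + 28/125*e12 - 96/125*e13 - 72/125*e23.
Its e13 coefficient is negative, so report the other preimage -R.
Answer: -21/125 - 28/125*e12 + 96/125*e13 + 72/125*e23. Note: both R and -R realise this M (trace -13861/15625); the covering map identifies them, and the e13-coefficient sign is the tie-breaker.


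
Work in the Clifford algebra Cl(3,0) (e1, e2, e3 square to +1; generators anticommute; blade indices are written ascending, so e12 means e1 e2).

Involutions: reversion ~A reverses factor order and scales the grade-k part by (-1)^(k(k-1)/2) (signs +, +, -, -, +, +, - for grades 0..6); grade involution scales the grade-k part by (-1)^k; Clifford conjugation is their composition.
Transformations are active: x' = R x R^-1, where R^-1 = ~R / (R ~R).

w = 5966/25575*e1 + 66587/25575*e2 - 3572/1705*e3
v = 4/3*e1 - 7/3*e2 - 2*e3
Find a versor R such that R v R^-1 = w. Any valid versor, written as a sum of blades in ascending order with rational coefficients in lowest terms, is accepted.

Key observation: q(v) = q(w) = 101/9 (sandwiches preserve the norm), so R = v + w = 40066/25575*e1 + 2304/8525*e2 - 6982/1705*e3 works whenever it is invertible — the component of v along it is kept and (v - w)/2 reverses, sending v to w.
Answer: 40066/25575*e1 + 2304/8525*e2 - 6982/1705*e3


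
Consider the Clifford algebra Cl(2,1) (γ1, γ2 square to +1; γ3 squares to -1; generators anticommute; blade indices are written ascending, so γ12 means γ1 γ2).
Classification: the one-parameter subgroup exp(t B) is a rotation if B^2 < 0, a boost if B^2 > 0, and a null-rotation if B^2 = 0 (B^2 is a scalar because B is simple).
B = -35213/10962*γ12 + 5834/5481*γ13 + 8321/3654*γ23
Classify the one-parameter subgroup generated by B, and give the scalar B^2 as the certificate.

B^2 term by term: the squares give (-35213/10962)^2*(γ12)^2 + (5834/5481)^2*(γ13)^2 + (8321/3654)^2*(γ23)^2 = 1239955369/120165444*(-1) + 34035556/30041361*(+1) + 69239041/13351716*(+1) = -4 (each basis 2-blade squares to minus the product of its generators' squares); cross terms between blades sharing an index anticommute and cancel. So B^2 = -4.
Answer: rotation, certificate B^2 = -4. Check the certificate: B^2 = -4, and that sign is decisive whatever form B takes.


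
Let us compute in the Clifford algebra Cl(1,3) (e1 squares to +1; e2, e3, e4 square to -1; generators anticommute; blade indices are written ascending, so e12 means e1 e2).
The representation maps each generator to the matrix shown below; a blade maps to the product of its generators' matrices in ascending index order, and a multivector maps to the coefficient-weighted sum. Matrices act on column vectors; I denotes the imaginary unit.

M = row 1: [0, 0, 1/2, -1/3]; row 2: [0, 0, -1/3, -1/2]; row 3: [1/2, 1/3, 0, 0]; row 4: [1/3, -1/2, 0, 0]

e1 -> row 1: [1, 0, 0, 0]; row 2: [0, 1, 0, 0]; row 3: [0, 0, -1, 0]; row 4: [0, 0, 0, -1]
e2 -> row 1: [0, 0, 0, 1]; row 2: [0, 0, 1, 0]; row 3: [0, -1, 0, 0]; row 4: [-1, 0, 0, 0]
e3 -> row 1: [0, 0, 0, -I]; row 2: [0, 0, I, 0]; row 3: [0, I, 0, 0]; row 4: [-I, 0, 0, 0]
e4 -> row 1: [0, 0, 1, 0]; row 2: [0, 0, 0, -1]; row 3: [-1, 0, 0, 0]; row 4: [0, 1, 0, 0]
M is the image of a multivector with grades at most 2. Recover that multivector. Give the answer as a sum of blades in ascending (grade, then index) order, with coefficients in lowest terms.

Method: the blade images are trace-orthogonal — tr(rho(e_A) rho(e_B)^-1) = 4 if A = B and 0 otherwise — and rho(e_A)^-1 = (e_A)^2 * rho(e_A) with (e_A)^2 = +1 or -1, so the coefficient of e_A in the preimage is (e_A)^2 * tr(M rho(e_A))/4.
Nonzero projections over blades of grade <= 2: e2: (e2)^2 = -1, tr(M rho(e2)) = 4/3, coefficient -1/3; e14: (e14)^2 = +1, tr(M rho(e14)) = 2, coefficient 1/2. Every other blade of grade <= 2 projects to 0.
Answer: -1/3*e2 + 1/2*e14


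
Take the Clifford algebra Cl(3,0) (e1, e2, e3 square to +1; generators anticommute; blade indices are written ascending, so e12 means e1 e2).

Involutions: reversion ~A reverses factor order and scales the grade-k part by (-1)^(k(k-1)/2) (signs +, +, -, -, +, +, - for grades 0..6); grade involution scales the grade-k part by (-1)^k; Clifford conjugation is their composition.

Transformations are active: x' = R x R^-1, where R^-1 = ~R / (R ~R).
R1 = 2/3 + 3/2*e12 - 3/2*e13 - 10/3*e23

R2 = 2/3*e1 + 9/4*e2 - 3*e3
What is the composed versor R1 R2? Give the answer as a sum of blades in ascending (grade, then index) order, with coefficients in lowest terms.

Distribute over the terms of R2 (each basis-blade product reordered to ascending indices, repeated generators contracted through their squares):
R1 (2/3*e1) = 4/9*e1 - e2 + e3 - 20/9*e123
R1 (9/4*e2) = 27/8*e1 + 3/2*e2 + 15/2*e3 + 27/8*e123
R1 (-3*e3) = 9/2*e1 + 10*e2 - 2*e3 - 9/2*e123
Summing the partial products and collecting blades:
Answer: 599/72*e1 + 21/2*e2 + 13/2*e3 - 241/72*e123


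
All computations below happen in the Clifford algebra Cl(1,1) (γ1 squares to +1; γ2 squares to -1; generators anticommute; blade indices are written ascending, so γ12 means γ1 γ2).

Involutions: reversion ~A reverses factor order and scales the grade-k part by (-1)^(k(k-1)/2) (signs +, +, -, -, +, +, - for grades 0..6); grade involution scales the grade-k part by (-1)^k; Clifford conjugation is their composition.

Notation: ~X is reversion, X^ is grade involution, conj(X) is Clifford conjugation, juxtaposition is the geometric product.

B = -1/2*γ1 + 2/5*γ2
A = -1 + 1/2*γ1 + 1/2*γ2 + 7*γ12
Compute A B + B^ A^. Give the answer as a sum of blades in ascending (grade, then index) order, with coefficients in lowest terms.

first term: -9/20 - 23/10*γ1 + 31/10*γ2 + 9/20*γ12
second term: -9/20 - 33/10*γ1 + 39/10*γ2 - 9/20*γ12
Answer: -9/10 - 28/5*γ1 + 7*γ2


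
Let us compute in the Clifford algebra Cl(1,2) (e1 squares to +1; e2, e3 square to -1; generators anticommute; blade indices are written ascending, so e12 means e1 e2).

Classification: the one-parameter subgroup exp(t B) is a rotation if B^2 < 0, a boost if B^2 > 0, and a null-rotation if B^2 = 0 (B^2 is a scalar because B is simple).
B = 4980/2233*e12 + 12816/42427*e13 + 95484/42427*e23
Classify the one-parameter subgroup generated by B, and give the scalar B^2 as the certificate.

B^2 term by term: the squares give (4980/2233)^2*(e12)^2 + (12816/42427)^2*(e13)^2 + (95484/42427)^2*(e23)^2 = 24800400/4986289*(+1) + 164249856/1800050329*(+1) + 9117194256/1800050329*(-1) = 0 (each basis 2-blade squares to minus the product of its generators' squares); cross terms between blades sharing an index anticommute and cancel. So B^2 = 0.
Answer: null-rotation, certificate B^2 = 0. The scalar 0 is the complete invariant here: its sign names the subgroup type.


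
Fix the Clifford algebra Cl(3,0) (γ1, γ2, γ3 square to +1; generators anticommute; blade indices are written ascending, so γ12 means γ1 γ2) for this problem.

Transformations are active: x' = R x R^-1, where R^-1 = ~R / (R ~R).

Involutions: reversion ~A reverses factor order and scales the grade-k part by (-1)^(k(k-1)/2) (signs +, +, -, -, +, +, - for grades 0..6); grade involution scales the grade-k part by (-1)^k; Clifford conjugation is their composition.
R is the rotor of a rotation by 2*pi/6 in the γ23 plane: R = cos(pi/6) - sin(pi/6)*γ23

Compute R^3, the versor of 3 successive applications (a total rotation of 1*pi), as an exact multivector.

Rotor phase runs at HALF the rotation angle; powers of one rotor simply add phase, so after 3 steps in γ23 the phase is 3*pi/6 = pi/2 and R^3 = cos(pi/2) - sin(pi/2)*γ23.
cos(pi/2) = 0 and sin(pi/2) = 1, so R^3 = -γ23. The net rotation is 1*pi; the rotor keeps the half-angle phase exactly.
Answer: -γ23


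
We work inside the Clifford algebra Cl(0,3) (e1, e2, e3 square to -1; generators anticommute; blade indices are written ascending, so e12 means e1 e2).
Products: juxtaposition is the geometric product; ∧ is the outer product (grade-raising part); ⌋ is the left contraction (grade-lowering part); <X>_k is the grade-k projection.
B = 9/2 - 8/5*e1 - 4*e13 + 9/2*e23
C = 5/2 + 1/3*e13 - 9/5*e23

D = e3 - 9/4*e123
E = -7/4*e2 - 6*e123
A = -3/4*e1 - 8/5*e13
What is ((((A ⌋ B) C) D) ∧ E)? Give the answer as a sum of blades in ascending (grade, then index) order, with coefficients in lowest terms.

step 1: -38/5 - 3*e3
step 2: -19 - e1 + 27/5*e2 - 15/2*e3 - 38/15*e13 + 342/25*e23
step 3: 15/2 + 4997/150*e1 - 399/50*e2 - 19*e3 - 135/8*e12 - 263/20*e13 + 63/20*e23 + 171/4*e123
step 4: -105/8*e2 - 34979/600*e12 - 133/4*e23 - 5441/80*e123
Answer: -105/8*e2 - 34979/600*e12 - 133/4*e23 - 5441/80*e123


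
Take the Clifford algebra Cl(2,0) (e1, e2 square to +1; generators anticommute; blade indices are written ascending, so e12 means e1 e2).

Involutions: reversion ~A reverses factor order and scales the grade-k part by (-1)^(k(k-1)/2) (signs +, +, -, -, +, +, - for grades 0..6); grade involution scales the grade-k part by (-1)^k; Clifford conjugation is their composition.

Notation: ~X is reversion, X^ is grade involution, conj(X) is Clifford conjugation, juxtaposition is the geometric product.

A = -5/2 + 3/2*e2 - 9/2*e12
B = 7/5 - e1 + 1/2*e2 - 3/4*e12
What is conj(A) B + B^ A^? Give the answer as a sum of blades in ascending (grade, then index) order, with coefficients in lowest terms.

first term: -7/8 + 29/8*e1 + 23/20*e2 + 267/40*e12
second term: -49/8 - 29/8*e1 - 107/20*e2 - 237/40*e12
Answer: -7 - 21/5*e2 + 3/4*e12


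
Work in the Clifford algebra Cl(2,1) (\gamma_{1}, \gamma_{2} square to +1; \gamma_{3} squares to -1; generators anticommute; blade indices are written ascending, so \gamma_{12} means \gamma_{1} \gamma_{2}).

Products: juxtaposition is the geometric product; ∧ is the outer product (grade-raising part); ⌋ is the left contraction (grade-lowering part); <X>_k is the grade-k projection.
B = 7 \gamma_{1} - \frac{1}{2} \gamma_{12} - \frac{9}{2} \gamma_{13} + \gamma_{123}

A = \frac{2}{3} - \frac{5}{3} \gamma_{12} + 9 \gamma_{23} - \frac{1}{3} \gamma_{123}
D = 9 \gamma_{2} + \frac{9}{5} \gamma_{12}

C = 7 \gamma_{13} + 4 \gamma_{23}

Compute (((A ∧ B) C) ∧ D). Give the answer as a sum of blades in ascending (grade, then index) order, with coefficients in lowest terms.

step 1: \frac{14}{3} \gamma_{1} - \frac{1}{3} \gamma_{12} - 3 \gamma_{13} + \frac{191}{3} \gamma_{123}
step 2: -21 + \frac{764}{3} \gamma_{1} - \frac{1337}{3} \gamma_{2} + \frac{98}{3} \gamma_{3} - 12 \gamma_{12} - \frac{4}{3} \gamma_{13} + \frac{7}{3} \gamma_{23} + \frac{56}{3} \gamma_{123}
step 3: -189 \gamma_{2} + \frac{11271}{5} \gamma_{12} - 294 \gamma_{23} + \frac{354}{5} \gamma_{123}
Answer: -189 \gamma_{2} + \frac{11271}{5} \gamma_{12} - 294 \gamma_{23} + \frac{354}{5} \gamma_{123}


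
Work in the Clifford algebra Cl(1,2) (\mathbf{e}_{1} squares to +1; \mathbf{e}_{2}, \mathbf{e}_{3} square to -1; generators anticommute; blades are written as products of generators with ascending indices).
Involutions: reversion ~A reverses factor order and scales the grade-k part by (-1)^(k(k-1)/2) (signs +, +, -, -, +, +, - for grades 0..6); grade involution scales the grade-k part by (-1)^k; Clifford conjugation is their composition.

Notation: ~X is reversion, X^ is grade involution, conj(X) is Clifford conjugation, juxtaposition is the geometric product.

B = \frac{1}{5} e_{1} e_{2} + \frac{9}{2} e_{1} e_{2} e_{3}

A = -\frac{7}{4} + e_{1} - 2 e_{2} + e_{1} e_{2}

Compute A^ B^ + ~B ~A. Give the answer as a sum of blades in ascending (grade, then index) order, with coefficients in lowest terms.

first term: \frac{1}{5} + \frac{2}{5} e_{1} - \frac{1}{5} e_{2} - \frac{9}{2} e_{3} - \frac{7}{20} e_{1} e_{2} - 9 e_{1} e_{3} + \frac{9}{2} e_{2} e_{3} + \frac{63}{8} e_{1} e_{2} e_{3}
second term: \frac{1}{5} - \frac{2}{5} e_{1} + \frac{1}{5} e_{2} + \frac{9}{2} e_{3} + \frac{7}{20} e_{1} e_{2} + 9 e_{1} e_{3} - \frac{9}{2} e_{2} e_{3} + \frac{63}{8} e_{1} e_{2} e_{3}
Answer: \frac{2}{5} + \frac{63}{4} e_{1} e_{2} e_{3}


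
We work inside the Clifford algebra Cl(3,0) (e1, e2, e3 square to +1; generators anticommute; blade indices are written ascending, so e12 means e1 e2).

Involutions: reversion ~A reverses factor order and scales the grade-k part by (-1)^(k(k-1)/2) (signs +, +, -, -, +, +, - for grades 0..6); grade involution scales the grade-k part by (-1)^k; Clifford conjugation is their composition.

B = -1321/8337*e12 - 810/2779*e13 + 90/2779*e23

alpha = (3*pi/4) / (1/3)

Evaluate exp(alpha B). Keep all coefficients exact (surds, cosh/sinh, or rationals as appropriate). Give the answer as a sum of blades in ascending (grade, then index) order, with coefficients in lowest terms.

B^2 term by term: the squares give (-1321/8337)^2*(e12)^2 + (-810/2779)^2*(e13)^2 + (90/2779)^2*(e23)^2 = 1745041/69505569*(-1) + 656100/7722841*(-1) + 8100/7722841*(-1) = -1/9 (each basis 2-blade squares to minus the product of its generators' squares); cross terms between blades sharing an index anticommute and cancel. So B^2 = -1/9.
B^2 = -1/9 — the series telescopes trigonometrically here: l = 1/3, alpha*l = 3*pi/4, so exp(alpha B) = cos(3*pi/4) + (sin(3*pi/4)/(1/3))*B = -sqrt(2)/2 + (3*sqrt(2)/2)*B.
Answer: -sqrt(2)/2 - 1321*sqrt(2)/5558*e12 - 1215*sqrt(2)/2779*e13 + 135*sqrt(2)/2779*e23


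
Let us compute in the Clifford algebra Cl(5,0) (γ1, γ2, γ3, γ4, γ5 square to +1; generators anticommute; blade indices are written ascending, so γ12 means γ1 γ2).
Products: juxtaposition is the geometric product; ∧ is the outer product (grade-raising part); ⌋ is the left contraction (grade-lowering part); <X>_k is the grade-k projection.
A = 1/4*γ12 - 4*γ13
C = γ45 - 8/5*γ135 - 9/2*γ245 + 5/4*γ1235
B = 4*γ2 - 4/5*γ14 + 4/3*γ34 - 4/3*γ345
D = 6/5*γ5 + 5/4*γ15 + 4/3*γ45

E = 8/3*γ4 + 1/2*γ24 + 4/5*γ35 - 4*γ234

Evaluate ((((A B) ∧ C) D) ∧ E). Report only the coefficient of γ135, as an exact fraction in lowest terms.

step 1: γ1 - 16/3*γ14 + 1/5*γ24 - 16/5*γ34 + 16*γ123 + 16/3*γ145 + 1/3*γ1234 - 1/3*γ12345
step 2: γ145 - 9/2*γ1245 + 408/25*γ12345
step 3: -4/3*γ1 + 5/4*γ4 + 6*γ12 + 6/5*γ14 + 45/8*γ24 - 544/25*γ123 - 27/5*γ124 + 102/5*γ234 + 2448/125*γ1234
step 4: -32/9*γ14 + 46/3*γ124 - 16/15*γ135 - γ345 - 3952/75*γ1234 + 24/5*γ1235 - 24/25*γ1345 - 9/2*γ2345 + 108/25*γ12345
Answer: -16/15


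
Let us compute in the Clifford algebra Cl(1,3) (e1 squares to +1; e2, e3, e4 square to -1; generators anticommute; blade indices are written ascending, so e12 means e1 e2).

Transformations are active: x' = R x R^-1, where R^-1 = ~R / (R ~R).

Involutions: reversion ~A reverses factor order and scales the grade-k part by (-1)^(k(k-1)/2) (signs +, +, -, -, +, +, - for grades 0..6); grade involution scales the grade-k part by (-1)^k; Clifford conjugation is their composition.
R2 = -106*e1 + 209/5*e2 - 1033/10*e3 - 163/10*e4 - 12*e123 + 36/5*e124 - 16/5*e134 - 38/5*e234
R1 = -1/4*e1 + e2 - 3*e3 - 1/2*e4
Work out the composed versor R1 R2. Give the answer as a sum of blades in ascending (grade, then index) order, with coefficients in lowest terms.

Distribute over the terms of R1 (each basis-blade product reordered to ascending indices, repeated generators contracted through their squares):
(-1/4*e1) R2 = 53/2 - 209/20*e12 + 1033/40*e13 + 163/40*e14 + 3*e23 - 9/5*e24 + 4/5*e34 + 19/10*e1234
(e2) R2 = -209/5 + 106*e12 - 12*e13 + 36/5*e14 - 1033/10*e23 - 163/10*e24 + 38/5*e34 + 16/5*e1234
(-3*e3) R2 = -3099/10 - 36*e12 - 318*e13 + 48/5*e14 + 627/5*e23 + 114/5*e24 + 489/10*e34 - 108/5*e1234
(-1/2*e4) R2 = -163/20 + 18/5*e12 - 8/5*e13 - 53*e14 - 19/5*e23 + 209/10*e24 - 1033/20*e34 - 6*e1234
Summing the partial products and collecting blades:
Answer: -6667/20 + 1263/20*e12 - 12231/40*e13 - 257/8*e14 + 213/10*e23 + 128/5*e24 + 113/20*e34 - 45/2*e1234


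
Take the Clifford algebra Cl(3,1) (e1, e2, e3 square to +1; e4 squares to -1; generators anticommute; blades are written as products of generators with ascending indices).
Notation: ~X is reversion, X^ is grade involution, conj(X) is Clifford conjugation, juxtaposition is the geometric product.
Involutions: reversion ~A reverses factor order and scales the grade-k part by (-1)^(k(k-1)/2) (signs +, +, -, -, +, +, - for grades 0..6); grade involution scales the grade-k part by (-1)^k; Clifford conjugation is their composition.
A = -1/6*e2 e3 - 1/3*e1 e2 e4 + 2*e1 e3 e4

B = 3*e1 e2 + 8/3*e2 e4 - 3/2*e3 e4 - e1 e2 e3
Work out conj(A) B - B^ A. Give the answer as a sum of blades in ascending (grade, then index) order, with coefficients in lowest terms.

first term: -67/18*e1 + e4 - 1/2*e1 e3 + 7/4*e2 e4 - 1/9*e3 e4 - 29/6*e1 e2 e3 + 6*e2 e3 e4
second term: -67/18*e1 + e4 - 1/2*e1 e3 + 7/4*e2 e4 - 1/9*e3 e4 + 29/6*e1 e2 e3 - 6*e2 e3 e4
Answer: -29/3*e1 e2 e3 + 12*e2 e3 e4


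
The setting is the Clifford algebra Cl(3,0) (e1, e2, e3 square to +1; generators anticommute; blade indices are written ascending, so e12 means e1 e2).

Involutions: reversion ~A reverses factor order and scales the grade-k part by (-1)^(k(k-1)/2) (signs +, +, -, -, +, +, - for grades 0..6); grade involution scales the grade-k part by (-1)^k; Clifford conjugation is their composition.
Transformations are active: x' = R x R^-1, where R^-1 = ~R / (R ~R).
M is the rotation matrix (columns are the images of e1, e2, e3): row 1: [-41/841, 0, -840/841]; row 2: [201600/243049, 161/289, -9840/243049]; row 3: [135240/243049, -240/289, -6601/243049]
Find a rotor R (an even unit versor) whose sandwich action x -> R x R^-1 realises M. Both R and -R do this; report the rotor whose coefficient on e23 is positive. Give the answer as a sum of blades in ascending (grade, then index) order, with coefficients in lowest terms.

Method: write R = a + b12*e12 + b13*e13 + b23*e23 with a^2 + b12^2 + b13^2 + b23^2 = 1 (so R^-1 = ~R). Expanding the columns R e_j ~R gives tr M = 4a^2 - 1 and, from the antisymmetric part, M21 - M12 = -4a*b12, M13 - M31 = 4a*b13, M32 - M23 = -4a*b23.
Here tr M = 116951/243049, so a^2 = (1 + tr M)/4 = 90000/243049 and a = ±300/493. Taking a = 300/493: M21 - M12 = 201600/243049, M13 - M31 = -378000/243049, M32 - M23 = -192000/243049, giving b12 = -168/493, b13 = -315/493, b23 = 160/493, i.e. R = 300/493 - 168/493*e12 - 315/493*e13 + 160/493*e23.
Its e23 coefficient is already positive.
Answer: 300/493 - 168/493*e12 - 315/493*e13 + 160/493*e23. Why the constraint matters: R and -R act identically through the sandwich — M has trace 116951/243049 either way — so only the sign condition on e23 picks one of the two preimages.


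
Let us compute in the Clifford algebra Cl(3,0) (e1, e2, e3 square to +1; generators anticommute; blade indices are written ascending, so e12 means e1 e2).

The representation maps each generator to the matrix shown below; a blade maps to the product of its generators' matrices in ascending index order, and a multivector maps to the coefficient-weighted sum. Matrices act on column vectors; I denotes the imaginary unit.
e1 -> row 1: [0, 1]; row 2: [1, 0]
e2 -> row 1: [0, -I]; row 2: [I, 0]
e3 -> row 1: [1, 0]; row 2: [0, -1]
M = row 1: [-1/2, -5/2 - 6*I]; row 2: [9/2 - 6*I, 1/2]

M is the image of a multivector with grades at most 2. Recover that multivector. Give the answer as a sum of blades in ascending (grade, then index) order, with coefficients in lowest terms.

Method: 1, rho(e1), rho(e2), rho(e3) form a trace-orthogonal basis of the 2x2 complex matrices (tr(X Y) = 2 if X = Y, else 0), so M = m0*1 + m1*rho(e1) + m2*rho(e2) + m3*rho(e3) with m0 = tr(M)/2 = 0, m1 = tr(M rho(e1))/2 = 1 - 6*I, m2 = tr(M rho(e2))/2 = -7*I/2, m3 = tr(M rho(e3))/2 = -1/2.
Multiplying table entries, the bivector images are rho(e12) = I*rho(e3), rho(e13) = -I*rho(e2), rho(e23) = I*rho(e1); with real blade coefficients the real parts of m0..m3 are the coefficients of 1, e1, e2, e3 and the imaginary parts give the bivectors (e23: Im m1, e13: -Im m2, e12: Im m3).
Answer: e1 - 1/2*e3 + 7/2*e13 - 6*e23


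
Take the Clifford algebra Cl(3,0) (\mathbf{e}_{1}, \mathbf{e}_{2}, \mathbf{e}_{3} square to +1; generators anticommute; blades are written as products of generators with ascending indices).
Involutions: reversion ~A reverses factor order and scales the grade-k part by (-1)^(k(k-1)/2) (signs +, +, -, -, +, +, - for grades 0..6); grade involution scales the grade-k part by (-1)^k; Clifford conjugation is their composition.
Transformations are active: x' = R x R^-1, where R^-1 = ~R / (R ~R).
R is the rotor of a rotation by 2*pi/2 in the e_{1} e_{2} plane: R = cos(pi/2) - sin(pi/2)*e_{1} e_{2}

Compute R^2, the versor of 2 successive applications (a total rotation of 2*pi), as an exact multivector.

Half-angle bookkeeping: 2 applications in e_{1} e_{2} add up to rotor phase 2*pi/2 = \pi, so R^2 = cos(\pi) - sin(\pi)*e_{1} e_{2}.
cos(\pi) = -1 and sin(\pi) = 0, so R^2 = -1. The total rotation 2*pi is 1 full turn, so every vector returns to itself, yet the rotor is -1, on the OTHER sheet of the double cover (an odd number of 2*pi turns).
Answer: -1


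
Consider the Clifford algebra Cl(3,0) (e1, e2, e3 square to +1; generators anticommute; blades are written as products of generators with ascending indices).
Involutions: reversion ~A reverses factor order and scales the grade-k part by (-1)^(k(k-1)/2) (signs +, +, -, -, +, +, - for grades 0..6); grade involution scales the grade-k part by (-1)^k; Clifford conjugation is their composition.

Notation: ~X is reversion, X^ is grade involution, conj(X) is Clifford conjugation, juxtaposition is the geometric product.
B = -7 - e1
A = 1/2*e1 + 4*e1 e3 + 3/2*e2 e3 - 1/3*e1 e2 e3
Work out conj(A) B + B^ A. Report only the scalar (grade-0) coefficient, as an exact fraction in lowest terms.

first term: 1/2 + 7/2*e1 - 4*e3 + 28*e1 e3 + 65/6*e2 e3 + 23/6*e1 e2 e3
second term: 1/2 - 7/2*e1 + 4*e3 - 28*e1 e3 - 65/6*e2 e3 + 23/6*e1 e2 e3
Answer: 1


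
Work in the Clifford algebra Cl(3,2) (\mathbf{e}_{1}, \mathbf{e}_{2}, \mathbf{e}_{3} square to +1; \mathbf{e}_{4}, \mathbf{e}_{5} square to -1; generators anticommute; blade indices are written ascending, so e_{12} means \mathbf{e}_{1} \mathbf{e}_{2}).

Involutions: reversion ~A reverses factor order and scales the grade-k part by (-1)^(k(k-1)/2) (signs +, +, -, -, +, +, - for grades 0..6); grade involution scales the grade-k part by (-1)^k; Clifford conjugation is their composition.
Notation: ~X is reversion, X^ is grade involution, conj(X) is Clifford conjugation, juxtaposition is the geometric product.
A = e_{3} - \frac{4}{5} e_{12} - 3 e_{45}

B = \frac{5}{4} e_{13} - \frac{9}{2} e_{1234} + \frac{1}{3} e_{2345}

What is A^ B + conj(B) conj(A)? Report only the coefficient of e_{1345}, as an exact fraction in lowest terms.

first term: \frac{5}{4} e_{1} + 2 e_{23} - \frac{18}{5} e_{34} + \frac{9}{2} e_{124} + \frac{1}{3} e_{245} + \frac{27}{2} e_{1235} - \frac{241}{60} e_{1345}
second term: \frac{5}{4} e_{1} - 2 e_{23} + \frac{18}{5} e_{34} - \frac{9}{2} e_{124} - \frac{1}{3} e_{245} + \frac{27}{2} e_{1235} - \frac{241}{60} e_{1345}
Answer: -\frac{241}{30}


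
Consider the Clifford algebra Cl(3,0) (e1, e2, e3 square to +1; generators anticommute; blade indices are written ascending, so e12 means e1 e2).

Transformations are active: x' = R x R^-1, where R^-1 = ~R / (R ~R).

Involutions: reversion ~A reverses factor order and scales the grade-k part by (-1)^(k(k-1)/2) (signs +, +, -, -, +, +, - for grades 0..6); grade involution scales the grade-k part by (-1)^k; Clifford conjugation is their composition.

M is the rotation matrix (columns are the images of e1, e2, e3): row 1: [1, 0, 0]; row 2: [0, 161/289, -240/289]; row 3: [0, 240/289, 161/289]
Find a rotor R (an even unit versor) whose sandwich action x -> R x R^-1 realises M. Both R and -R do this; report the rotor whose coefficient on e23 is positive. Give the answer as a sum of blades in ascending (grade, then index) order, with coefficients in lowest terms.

Method: write R = a + b12*e12 + b13*e13 + b23*e23 with a^2 + b12^2 + b13^2 + b23^2 = 1 (so R^-1 = ~R). Expanding the columns R e_j ~R gives tr M = 4a^2 - 1 and, from the antisymmetric part, M21 - M12 = -4a*b12, M13 - M31 = 4a*b13, M32 - M23 = -4a*b23.
Here tr M = 611/289, so a^2 = (1 + tr M)/4 = 225/289 and a = ±15/17. Taking a = 15/17: M21 - M12 = 0, M13 - M31 = 0, M32 - M23 = 480/289, giving b12 = 0, b13 = 0, b23 = -8/17, i.e. R = 15/17 - 8/17*e23.
Its e23 coefficient is negative, so report the other preimage -R.
Answer: -15/17 + 8/17*e23. Key observation: the double cover Spin(3) -> SO(3) sends R and -R to the same matrix (trace 611/289 here), so the stated sign of the e23 coefficient is what selects one sheet.


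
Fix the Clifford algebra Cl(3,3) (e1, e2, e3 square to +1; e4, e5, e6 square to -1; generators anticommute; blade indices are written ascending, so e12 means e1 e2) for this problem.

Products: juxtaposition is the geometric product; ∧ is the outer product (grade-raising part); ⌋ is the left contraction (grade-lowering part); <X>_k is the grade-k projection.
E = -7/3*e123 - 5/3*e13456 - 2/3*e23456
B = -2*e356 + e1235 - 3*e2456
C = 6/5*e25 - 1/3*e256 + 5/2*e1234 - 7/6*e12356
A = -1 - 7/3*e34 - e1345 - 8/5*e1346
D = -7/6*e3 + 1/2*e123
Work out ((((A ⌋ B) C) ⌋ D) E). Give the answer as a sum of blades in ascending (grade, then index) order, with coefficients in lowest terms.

step 1: 2*e356 - e1235 + 3*e2456
step 2: -e4 - 7/6*e6 + 7/3*e12 + 6/5*e13 - 2/3*e23 + 5/2*e45 - 18/5*e46 + 7/2*e134 - 1/3*e136 - 12/5*e236 - 15/2*e1356 + 5*e12456
step 3: 1/3*e1 + 3/5*e2 - 7/6*e3
step 4: 49/18*e12 + 7/5*e13 - 7/9*e23 - 35/18*e1456 - 7/9*e2456 - 43/45*e3456 + 7/9*e123456
Answer: 49/18*e12 + 7/5*e13 - 7/9*e23 - 35/18*e1456 - 7/9*e2456 - 43/45*e3456 + 7/9*e123456


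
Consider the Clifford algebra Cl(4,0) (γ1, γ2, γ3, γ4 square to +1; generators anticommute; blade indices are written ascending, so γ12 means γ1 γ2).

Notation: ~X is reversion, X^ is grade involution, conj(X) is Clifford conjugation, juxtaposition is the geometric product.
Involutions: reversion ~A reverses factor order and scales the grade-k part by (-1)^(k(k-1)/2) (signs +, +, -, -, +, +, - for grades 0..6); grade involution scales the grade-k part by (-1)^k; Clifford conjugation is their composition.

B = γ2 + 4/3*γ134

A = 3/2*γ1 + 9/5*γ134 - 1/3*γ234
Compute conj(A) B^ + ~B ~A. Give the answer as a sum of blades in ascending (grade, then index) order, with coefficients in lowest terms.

first term: 12/5 + 35/18*γ12 + 7/3*γ34 - 9/5*γ1234
second term: -12/5 - 19/18*γ12 - 5/3*γ34 + 9/5*γ1234
Answer: 8/9*γ12 + 2/3*γ34


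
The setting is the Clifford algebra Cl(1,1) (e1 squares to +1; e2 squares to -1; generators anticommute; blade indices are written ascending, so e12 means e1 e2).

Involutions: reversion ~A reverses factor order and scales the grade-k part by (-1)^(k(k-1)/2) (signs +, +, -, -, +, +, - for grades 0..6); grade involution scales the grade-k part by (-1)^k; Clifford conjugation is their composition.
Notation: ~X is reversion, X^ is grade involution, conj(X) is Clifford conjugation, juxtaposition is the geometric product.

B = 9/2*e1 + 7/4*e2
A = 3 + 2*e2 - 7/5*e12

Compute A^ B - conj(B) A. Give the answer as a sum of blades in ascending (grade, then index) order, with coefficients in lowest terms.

first term: 7/2 + 319/20*e1 + 231/20*e2 + 9*e12
second term: 7/2 - 221/20*e1 + 21/20*e2 - 9*e12
Answer: 27*e1 + 21/2*e2 + 18*e12


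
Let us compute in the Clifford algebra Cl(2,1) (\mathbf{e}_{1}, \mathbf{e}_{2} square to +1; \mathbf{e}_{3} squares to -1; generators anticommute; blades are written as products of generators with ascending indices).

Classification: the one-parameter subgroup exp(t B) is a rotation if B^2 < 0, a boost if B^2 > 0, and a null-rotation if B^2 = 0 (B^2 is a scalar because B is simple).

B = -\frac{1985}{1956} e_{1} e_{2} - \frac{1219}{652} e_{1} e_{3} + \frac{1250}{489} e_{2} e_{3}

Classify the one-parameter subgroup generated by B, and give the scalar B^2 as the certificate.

B^2 term by term: the squares give (-\frac{1985}{1956})^2*(e_{1} e_{2})^2 + (-\frac{1219}{652})^2*(e_{1} e_{3})^2 + (\frac{1250}{489})^2*(e_{2} e_{3})^2 = \frac{3940225}{3825936}*(-1) + \frac{1485961}{425104}*(+1) + \frac{1562500}{239121}*(+1) = 9 (each basis 2-blade squares to minus the product of its generators' squares); cross terms between blades sharing an index anticommute and cancel. So B^2 = 9.
Answer: boost, certificate B^2 = 9. Why this suffices: the scalar 9 survives any versor conjugation, so its sign alone determines the class however B is presented.


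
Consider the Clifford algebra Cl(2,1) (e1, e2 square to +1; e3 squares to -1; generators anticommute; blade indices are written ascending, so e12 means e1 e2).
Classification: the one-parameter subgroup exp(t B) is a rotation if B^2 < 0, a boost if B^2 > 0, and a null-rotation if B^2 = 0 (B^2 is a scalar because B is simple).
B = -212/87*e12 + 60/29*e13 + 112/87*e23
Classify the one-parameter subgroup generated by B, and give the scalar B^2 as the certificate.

B^2 term by term: the squares give (-212/87)^2*(e12)^2 + (60/29)^2*(e13)^2 + (112/87)^2*(e23)^2 = 44944/7569*(-1) + 3600/841*(+1) + 12544/7569*(+1) = 0 (each basis 2-blade squares to minus the product of its generators' squares); cross terms between blades sharing an index anticommute and cancel. So B^2 = 0.
Answer: null-rotation, certificate B^2 = 0. Because 0 is invariant under every versor sandwich, the classification follows from its sign alone.
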